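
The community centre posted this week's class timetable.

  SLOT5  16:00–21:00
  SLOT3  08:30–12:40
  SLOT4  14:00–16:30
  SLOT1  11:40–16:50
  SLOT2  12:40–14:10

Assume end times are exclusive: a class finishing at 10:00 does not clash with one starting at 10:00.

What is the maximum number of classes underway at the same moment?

3

Sweep the timeline, counting +1 at each start and −1 at each end (ends before starts at a tie):
08:30 start SLOT3 → 1
11:40 start SLOT1 → 2
12:40 end SLOT3 → 1
12:40 start SLOT2 → 2
14:00 start SLOT4 → 3
14:10 end SLOT2 → 2
16:00 start SLOT5 → 3
16:30 end SLOT4 → 2
16:50 end SLOT1 → 1
21:00 end SLOT5 → 0
Peak is 3, at 14:00 (SLOT1, SLOT2, SLOT4).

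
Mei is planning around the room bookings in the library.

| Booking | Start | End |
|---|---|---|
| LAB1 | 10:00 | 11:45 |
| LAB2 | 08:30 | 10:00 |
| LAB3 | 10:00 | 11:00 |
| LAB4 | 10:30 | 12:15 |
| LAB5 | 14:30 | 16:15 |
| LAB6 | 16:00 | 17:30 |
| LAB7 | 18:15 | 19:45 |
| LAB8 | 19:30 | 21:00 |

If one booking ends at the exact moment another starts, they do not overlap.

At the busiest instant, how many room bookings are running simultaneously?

Sweep the timeline, counting +1 at each start and −1 at each end (ends before starts at a tie):
08:30 start LAB2 → 1
10:00 end LAB2 → 0
10:00 start LAB1 → 1
10:00 start LAB3 → 2
10:30 start LAB4 → 3
11:00 end LAB3 → 2
11:45 end LAB1 → 1
12:15 end LAB4 → 0
14:30 start LAB5 → 1
16:00 start LAB6 → 2
16:15 end LAB5 → 1
17:30 end LAB6 → 0
18:15 start LAB7 → 1
19:30 start LAB8 → 2
19:45 end LAB7 → 1
21:00 end LAB8 → 0
Peak is 3, at 10:30 (LAB1, LAB3, LAB4).

3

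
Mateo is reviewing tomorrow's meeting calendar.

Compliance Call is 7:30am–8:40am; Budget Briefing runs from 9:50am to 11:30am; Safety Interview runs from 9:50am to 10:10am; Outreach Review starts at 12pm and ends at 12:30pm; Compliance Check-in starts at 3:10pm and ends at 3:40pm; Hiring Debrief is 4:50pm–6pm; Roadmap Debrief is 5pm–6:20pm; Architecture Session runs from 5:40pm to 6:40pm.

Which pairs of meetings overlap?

Check each pair: they overlap iff neither finishes before the other starts.
Sorted by start: Compliance Call, Budget Briefing, Safety Interview, Outreach Review, Compliance Check-in, Hiring Debrief, Roadmap Debrief, Architecture Session.
Budget Briefing starts after Compliance Call ends — done with Compliance Call.
Safety Interview starts before Budget Briefing ends → Budget Briefing and Safety Interview overlap.
Outreach Review starts after Budget Briefing ends — done with Budget Briefing.
Outreach Review starts after Safety Interview ends — done with Safety Interview.
Compliance Check-in starts after Outreach Review ends — done with Outreach Review.
Hiring Debrief starts after Compliance Check-in ends — done with Compliance Check-in.
Roadmap Debrief starts before Hiring Debrief ends → Hiring Debrief and Roadmap Debrief overlap.
Architecture Session starts before Hiring Debrief ends → Hiring Debrief and Architecture Session overlap.
Architecture Session starts before Roadmap Debrief ends → Roadmap Debrief and Architecture Session overlap.

Architecture Session & Hiring Debrief, Architecture Session & Roadmap Debrief, Budget Briefing & Safety Interview, Hiring Debrief & Roadmap Debrief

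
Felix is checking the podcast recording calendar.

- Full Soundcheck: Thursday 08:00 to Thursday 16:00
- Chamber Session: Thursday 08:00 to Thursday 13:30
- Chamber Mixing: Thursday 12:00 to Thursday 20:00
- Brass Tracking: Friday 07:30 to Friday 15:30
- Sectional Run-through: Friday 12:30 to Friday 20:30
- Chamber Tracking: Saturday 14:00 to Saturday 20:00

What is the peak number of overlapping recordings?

Sort all start/end points and keep a running count:
Thursday 08:00 start Chamber Session → 1
Thursday 08:00 start Full Soundcheck → 2
Thursday 12:00 start Chamber Mixing → 3
Thursday 13:30 end Chamber Session → 2
Thursday 16:00 end Full Soundcheck → 1
Thursday 20:00 end Chamber Mixing → 0
Friday 07:30 start Brass Tracking → 1
Friday 12:30 start Sectional Run-through → 2
Friday 15:30 end Brass Tracking → 1
Friday 20:30 end Sectional Run-through → 0
Saturday 14:00 start Chamber Tracking → 1
Saturday 20:00 end Chamber Tracking → 0
Peak is 3, at Thursday 12:00 (Chamber Mixing, Chamber Session, Full Soundcheck).

3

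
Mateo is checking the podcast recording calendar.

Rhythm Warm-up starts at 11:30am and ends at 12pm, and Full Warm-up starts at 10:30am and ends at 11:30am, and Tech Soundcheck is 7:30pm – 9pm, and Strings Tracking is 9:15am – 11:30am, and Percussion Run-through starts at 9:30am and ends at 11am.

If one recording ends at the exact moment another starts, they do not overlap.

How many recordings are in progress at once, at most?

3

Walk through starts and ends in time order (an end at T is processed before a start at T):
9:15am start Strings Tracking → 1
9:30am start Percussion Run-through → 2
10:30am start Full Warm-up → 3
11am end Percussion Run-through → 2
11:30am end Full Warm-up → 1
11:30am end Strings Tracking → 0
11:30am start Rhythm Warm-up → 1
12pm end Rhythm Warm-up → 0
7:30pm start Tech Soundcheck → 1
9pm end Tech Soundcheck → 0
Peak is 3, at 10:30am (Full Warm-up, Percussion Run-through, Strings Tracking).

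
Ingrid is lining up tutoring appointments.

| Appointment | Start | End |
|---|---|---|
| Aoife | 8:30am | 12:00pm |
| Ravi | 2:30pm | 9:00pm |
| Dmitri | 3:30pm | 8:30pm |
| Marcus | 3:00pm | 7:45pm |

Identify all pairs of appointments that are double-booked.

Sorted by start: Aoife, Ravi, Marcus, Dmitri.
Ravi starts after Aoife ends; Aoife is clear from here.
Marcus starts before Ravi ends → Ravi and Marcus overlap.
Dmitri starts before Ravi ends → Ravi and Dmitri overlap.
Dmitri starts before Marcus ends → Marcus and Dmitri overlap.

Dmitri & Marcus, Dmitri & Ravi, Marcus & Ravi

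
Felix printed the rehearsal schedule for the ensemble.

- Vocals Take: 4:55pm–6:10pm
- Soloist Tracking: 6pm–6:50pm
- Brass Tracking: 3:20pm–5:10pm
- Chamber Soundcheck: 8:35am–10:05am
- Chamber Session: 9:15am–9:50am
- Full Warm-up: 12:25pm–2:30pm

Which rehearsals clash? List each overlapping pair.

Two intervals overlap when each starts before the other ends.
Sorted by start: Chamber Soundcheck, Chamber Session, Full Warm-up, Brass Tracking, Vocals Take, Soloist Tracking.
Chamber Session starts before Chamber Soundcheck ends → Chamber Soundcheck and Chamber Session overlap.
Full Warm-up starts after Chamber Soundcheck ends; Chamber Soundcheck is clear from here.
Full Warm-up starts after Chamber Session ends; Chamber Session is clear from here.
Brass Tracking starts after Full Warm-up ends; Full Warm-up is clear from here.
Vocals Take starts before Brass Tracking ends → Brass Tracking and Vocals Take overlap.
Soloist Tracking starts after Brass Tracking ends.
Soloist Tracking starts before Vocals Take ends → Vocals Take and Soloist Tracking overlap.

Brass Tracking & Vocals Take, Chamber Session & Chamber Soundcheck, Soloist Tracking & Vocals Take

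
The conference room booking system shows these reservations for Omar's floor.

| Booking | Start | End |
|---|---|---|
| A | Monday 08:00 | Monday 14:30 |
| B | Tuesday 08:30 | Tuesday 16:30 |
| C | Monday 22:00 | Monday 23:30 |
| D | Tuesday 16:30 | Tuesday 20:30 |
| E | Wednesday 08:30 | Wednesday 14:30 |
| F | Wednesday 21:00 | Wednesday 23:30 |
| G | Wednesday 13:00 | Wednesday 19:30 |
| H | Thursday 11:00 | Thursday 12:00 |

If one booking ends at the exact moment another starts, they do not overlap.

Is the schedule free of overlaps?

No

Sorted by start: A, C, B, D, E, G, F, H.
C starts after A ends; A is clear from here.
B starts after C ends; C is clear from here.
D starts exactly when B ends (back-to-back, no overlap); B is clear from here.
E starts after D ends; D is clear from here.
G starts before E ends → E and G overlap.
That's a conflict, so the schedule is not conflict-free.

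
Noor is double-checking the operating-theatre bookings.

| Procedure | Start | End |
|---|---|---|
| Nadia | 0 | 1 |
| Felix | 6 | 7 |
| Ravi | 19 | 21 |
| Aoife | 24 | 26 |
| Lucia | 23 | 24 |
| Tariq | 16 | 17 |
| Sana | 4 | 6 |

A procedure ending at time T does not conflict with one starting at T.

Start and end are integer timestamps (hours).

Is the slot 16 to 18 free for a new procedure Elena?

Nadia: ends 1 at or before Elena starts 16 → clear.
Sana: ends 6 at or before Elena starts 16 → clear.
Felix: ends 7 at or before Elena starts 16 → clear.
Tariq: starts 16 before Elena ends 18, and ends 17 after Elena starts 16 → overlap.
Ravi: starts 19 at or after Elena ends 18 → clear.
Lucia: starts 23 at or after Elena ends 18 → clear.
Aoife: starts 24 at or after Elena ends 18 → clear.
Elena overlaps Tariq.

No — it overlaps Tariq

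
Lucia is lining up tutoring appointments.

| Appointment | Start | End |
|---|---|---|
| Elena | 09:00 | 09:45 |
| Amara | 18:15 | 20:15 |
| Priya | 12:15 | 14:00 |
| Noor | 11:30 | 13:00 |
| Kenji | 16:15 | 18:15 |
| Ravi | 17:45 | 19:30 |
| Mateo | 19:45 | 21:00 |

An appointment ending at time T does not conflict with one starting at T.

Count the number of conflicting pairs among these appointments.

4

Two intervals overlap when each starts before the other ends.
Sorted by start: Elena, Noor, Priya, Kenji, Ravi, Amara, Mateo.
Noor starts after Elena ends, so nothing later overlaps Elena either.
Priya starts before Noor ends → Noor and Priya overlap.
Kenji starts after Noor ends, so nothing later overlaps Noor either.
Kenji starts after Priya ends, so nothing later overlaps Priya either.
Ravi starts before Kenji ends → Kenji and Ravi overlap.
Amara starts exactly when Kenji ends (back-to-back, no overlap), so nothing later overlaps Kenji either.
Amara starts before Ravi ends → Ravi and Amara overlap.
Mateo starts after Ravi ends.
Mateo starts before Amara ends → Amara and Mateo overlap.
Overlapping pairs: Amara & Mateo, Amara & Ravi, Kenji & Ravi, Noor & Priya — 4 in total.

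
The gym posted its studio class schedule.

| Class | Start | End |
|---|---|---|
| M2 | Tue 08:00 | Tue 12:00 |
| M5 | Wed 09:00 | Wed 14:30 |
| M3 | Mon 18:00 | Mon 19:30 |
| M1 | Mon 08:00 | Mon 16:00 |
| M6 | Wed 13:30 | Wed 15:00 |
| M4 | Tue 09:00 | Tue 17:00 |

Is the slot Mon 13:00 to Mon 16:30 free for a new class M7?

No — it overlaps M1

M1: starts Mon 08:00 before M7 ends Mon 16:30, and ends Mon 16:00 after M7 starts Mon 13:00 → overlap.
M3: starts Mon 18:00 at or after M7 ends Mon 16:30 → clear.
M2: starts Tue 08:00 at or after M7 ends Mon 16:30 → clear.
M4: starts Tue 09:00 at or after M7 ends Mon 16:30 → clear.
M5: starts Wed 09:00 at or after M7 ends Mon 16:30 → clear.
M6: starts Wed 13:30 at or after M7 ends Mon 16:30 → clear.
M7 overlaps M1.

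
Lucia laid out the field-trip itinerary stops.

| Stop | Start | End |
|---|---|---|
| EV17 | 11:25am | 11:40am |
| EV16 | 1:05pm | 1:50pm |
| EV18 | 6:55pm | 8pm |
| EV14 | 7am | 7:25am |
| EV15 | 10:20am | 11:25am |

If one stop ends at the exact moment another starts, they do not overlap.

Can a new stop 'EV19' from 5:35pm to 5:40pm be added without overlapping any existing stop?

EV14: ends 7:25am at or before EV19 starts 5:35pm → clear.
EV15: ends 11:25am at or before EV19 starts 5:35pm → clear.
EV17: ends 11:40am at or before EV19 starts 5:35pm → clear.
EV16: ends 1:50pm at or before EV19 starts 5:35pm → clear.
EV18: starts 6:55pm at or after EV19 ends 5:40pm → clear.

Yes — the slot is free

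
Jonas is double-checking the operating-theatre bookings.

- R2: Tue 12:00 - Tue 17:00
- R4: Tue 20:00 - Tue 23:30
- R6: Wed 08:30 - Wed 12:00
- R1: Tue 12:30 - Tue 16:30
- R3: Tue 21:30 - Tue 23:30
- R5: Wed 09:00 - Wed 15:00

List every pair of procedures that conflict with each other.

R1 & R2, R3 & R4, R5 & R6

Sorted by start: R2, R1, R4, R3, R6, R5.
R1 starts before R2 ends → R2 and R1 overlap.
R4 starts after R2 ends; R2 is clear from here.
R4 starts after R1 ends; R1 is clear from here.
R3 starts before R4 ends → R4 and R3 overlap.
R6 starts after R4 ends; R4 is clear from here.
R6 starts after R3 ends; R3 is clear from here.
R5 starts before R6 ends → R6 and R5 overlap.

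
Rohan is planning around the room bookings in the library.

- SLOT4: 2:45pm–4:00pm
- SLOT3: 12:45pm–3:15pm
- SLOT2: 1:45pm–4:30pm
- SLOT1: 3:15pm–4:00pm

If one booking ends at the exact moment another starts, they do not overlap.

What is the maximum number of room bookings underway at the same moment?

Sort all start/end points and keep a running count:
12:45pm start SLOT3 → 1
1:45pm start SLOT2 → 2
2:45pm start SLOT4 → 3
3:15pm end SLOT3 → 2
3:15pm start SLOT1 → 3
4:00pm end SLOT1 → 2
4:00pm end SLOT4 → 1
4:30pm end SLOT2 → 0
Peak is 3, at 2:45pm (SLOT2, SLOT3, SLOT4).

3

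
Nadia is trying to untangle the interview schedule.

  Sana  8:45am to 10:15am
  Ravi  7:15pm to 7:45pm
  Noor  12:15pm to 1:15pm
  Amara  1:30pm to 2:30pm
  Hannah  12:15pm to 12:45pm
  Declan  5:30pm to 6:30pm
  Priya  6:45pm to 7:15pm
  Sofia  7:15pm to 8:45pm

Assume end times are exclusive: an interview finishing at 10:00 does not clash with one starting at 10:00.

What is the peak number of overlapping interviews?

Sort all start/end points and keep a running count:
8:45am start Sana → 1
10:15am end Sana → 0
12:15pm start Hannah → 1
12:15pm start Noor → 2
12:45pm end Hannah → 1
1:15pm end Noor → 0
1:30pm start Amara → 1
2:30pm end Amara → 0
5:30pm start Declan → 1
6:30pm end Declan → 0
6:45pm start Priya → 1
7:15pm end Priya → 0
7:15pm start Ravi → 1
7:15pm start Sofia → 2
7:45pm end Ravi → 1
8:45pm end Sofia → 0
Peak is 2, at 12:15pm (Hannah, Noor).

2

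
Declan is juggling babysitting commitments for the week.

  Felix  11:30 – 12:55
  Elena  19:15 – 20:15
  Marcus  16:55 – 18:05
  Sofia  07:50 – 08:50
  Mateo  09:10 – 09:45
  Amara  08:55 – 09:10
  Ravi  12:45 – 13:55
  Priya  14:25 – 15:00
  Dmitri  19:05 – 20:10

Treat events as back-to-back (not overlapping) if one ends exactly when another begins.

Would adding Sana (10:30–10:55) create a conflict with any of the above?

No — it doesn't clash with anything

Sofia: ends 08:50 at or before Sana starts 10:30 → clear.
Amara: ends 09:10 at or before Sana starts 10:30 → clear.
Mateo: ends 09:45 at or before Sana starts 10:30 → clear.
Felix: starts 11:30 at or after Sana ends 10:55 → clear.
Ravi: starts 12:45 at or after Sana ends 10:55 → clear.
Priya: starts 14:25 at or after Sana ends 10:55 → clear.
Marcus: starts 16:55 at or after Sana ends 10:55 → clear.
Dmitri: starts 19:05 at or after Sana ends 10:55 → clear.
Elena: starts 19:15 at or after Sana ends 10:55 → clear.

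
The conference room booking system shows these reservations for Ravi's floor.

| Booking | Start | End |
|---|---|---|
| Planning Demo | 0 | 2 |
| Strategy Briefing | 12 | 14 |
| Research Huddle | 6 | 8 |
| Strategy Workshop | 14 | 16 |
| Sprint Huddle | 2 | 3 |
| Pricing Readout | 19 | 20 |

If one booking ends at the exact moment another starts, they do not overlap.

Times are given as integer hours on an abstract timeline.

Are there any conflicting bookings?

No

Sorted by start: Planning Demo, Sprint Huddle, Research Huddle, Strategy Briefing, Strategy Workshop, Pricing Readout.
Sprint Huddle starts exactly when Planning Demo ends (back-to-back, no overlap), so Planning Demo has no further overlaps.
Research Huddle starts after Sprint Huddle ends, so Sprint Huddle has no further overlaps.
Strategy Briefing starts after Research Huddle ends, so Research Huddle has no further overlaps.
Strategy Workshop starts exactly when Strategy Briefing ends (back-to-back, no overlap), so Strategy Briefing has no further overlaps.
Pricing Readout starts after Strategy Workshop ends.
Every pair is clear; the schedule has no overlaps.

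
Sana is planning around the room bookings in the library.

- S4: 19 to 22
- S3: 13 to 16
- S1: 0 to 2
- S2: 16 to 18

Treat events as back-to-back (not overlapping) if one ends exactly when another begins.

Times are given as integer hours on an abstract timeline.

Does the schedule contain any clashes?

No

Sorted by start: S1, S3, S2, S4.
S3 starts after S1 ends, so S1 has no further overlaps.
S2 starts exactly when S3 ends (back-to-back, no overlap), so S3 has no further overlaps.
S4 starts after S2 ends.
Every pair is clear; the schedule has no overlaps.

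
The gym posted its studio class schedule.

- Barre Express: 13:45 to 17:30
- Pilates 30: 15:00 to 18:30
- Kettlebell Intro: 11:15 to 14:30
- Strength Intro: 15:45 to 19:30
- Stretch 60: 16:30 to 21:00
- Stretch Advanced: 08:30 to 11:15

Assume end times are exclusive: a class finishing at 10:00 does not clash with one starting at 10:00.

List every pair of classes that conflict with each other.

Barre Express & Kettlebell Intro, Barre Express & Pilates 30, Barre Express & Strength Intro, Barre Express & Stretch 60, Pilates 30 & Strength Intro, Pilates 30 & Stretch 60, Strength Intro & Stretch 60

Sorted by start: Stretch Advanced, Kettlebell Intro, Barre Express, Pilates 30, Strength Intro, Stretch 60.
Kettlebell Intro starts exactly when Stretch Advanced ends (back-to-back, no overlap), so nothing later overlaps Stretch Advanced either.
Barre Express starts before Kettlebell Intro ends → Kettlebell Intro and Barre Express overlap.
Pilates 30 starts after Kettlebell Intro ends, so nothing later overlaps Kettlebell Intro either.
Pilates 30 starts before Barre Express ends → Barre Express and Pilates 30 overlap.
Strength Intro starts before Barre Express ends → Barre Express and Strength Intro overlap.
Stretch 60 starts before Barre Express ends → Barre Express and Stretch 60 overlap.
Strength Intro starts before Pilates 30 ends → Pilates 30 and Strength Intro overlap.
Stretch 60 starts before Pilates 30 ends → Pilates 30 and Stretch 60 overlap.
Stretch 60 starts before Strength Intro ends → Strength Intro and Stretch 60 overlap.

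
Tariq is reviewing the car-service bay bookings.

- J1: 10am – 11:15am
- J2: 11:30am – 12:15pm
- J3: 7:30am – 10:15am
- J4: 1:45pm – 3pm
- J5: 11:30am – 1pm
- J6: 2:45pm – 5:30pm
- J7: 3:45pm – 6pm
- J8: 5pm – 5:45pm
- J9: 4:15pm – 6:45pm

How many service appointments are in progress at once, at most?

4

Sort all start/end points and keep a running count:
7:30am start J3 → 1
10am start J1 → 2
10:15am end J3 → 1
11:15am end J1 → 0
11:30am start J2 → 1
11:30am start J5 → 2
12:15pm end J2 → 1
1pm end J5 → 0
1:45pm start J4 → 1
2:45pm start J6 → 2
3pm end J4 → 1
3:45pm start J7 → 2
4:15pm start J9 → 3
5pm start J8 → 4
5:30pm end J6 → 3
5:45pm end J8 → 2
6pm end J7 → 1
6:45pm end J9 → 0
Peak is 4, at 5pm (J6, J7, J8, J9).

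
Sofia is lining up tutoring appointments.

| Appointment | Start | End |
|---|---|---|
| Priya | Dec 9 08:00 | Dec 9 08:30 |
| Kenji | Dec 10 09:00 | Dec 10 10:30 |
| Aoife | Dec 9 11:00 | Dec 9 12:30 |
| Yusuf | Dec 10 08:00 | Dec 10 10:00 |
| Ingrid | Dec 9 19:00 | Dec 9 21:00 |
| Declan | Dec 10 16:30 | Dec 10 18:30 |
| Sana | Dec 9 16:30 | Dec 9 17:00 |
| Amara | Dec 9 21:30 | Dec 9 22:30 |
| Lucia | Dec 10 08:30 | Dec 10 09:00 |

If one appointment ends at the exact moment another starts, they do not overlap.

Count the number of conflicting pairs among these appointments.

2

Two intervals overlap when each starts before the other ends.
Sorted by start: Priya, Aoife, Sana, Ingrid, Amara, Yusuf, Lucia, Kenji, Declan.
Aoife starts after Priya ends, so nothing later overlaps Priya either.
Sana starts after Aoife ends, so nothing later overlaps Aoife either.
Ingrid starts after Sana ends, so nothing later overlaps Sana either.
Amara starts after Ingrid ends, so nothing later overlaps Ingrid either.
Yusuf starts after Amara ends, so nothing later overlaps Amara either.
Lucia starts before Yusuf ends → Yusuf and Lucia overlap.
Kenji starts before Yusuf ends → Yusuf and Kenji overlap.
Declan starts after Yusuf ends.
Kenji starts exactly when Lucia ends (back-to-back, no overlap), so nothing later overlaps Lucia either.
Declan starts after Kenji ends.
Overlapping pairs: Kenji & Yusuf, Lucia & Yusuf — 2 in total.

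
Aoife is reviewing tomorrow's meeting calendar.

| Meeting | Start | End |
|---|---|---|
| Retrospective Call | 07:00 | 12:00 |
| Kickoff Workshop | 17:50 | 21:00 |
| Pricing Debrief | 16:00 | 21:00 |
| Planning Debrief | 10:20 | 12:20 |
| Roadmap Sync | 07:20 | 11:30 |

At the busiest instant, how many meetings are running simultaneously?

3

Sort all start/end points and keep a running count:
07:00 start Retrospective Call → 1
07:20 start Roadmap Sync → 2
10:20 start Planning Debrief → 3
11:30 end Roadmap Sync → 2
12:00 end Retrospective Call → 1
12:20 end Planning Debrief → 0
16:00 start Pricing Debrief → 1
17:50 start Kickoff Workshop → 2
21:00 end Kickoff Workshop → 1
21:00 end Pricing Debrief → 0
Peak is 3, at 10:20 (Planning Debrief, Retrospective Call, Roadmap Sync).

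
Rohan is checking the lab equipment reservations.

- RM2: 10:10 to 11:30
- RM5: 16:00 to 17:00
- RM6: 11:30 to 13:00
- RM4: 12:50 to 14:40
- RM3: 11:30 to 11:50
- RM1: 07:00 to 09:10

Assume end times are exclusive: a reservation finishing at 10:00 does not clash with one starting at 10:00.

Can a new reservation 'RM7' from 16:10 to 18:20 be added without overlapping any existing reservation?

No — it overlaps RM5

RM1: ends 09:10 at or before RM7 starts 16:10 → clear.
RM2: ends 11:30 at or before RM7 starts 16:10 → clear.
RM3: ends 11:50 at or before RM7 starts 16:10 → clear.
RM6: ends 13:00 at or before RM7 starts 16:10 → clear.
RM4: ends 14:40 at or before RM7 starts 16:10 → clear.
RM5: starts 16:00 before RM7 ends 18:20, and ends 17:00 after RM7 starts 16:10 → overlap.
RM7 overlaps RM5.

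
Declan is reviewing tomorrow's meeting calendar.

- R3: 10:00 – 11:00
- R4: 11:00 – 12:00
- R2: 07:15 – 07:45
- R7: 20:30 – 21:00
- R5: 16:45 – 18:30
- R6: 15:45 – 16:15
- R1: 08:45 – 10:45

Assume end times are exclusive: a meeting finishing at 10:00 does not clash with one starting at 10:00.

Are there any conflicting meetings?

Sorted by start: R2, R1, R3, R4, R6, R5, R7.
R1 starts after R2 ends, so nothing later overlaps R2 either.
R3 starts before R1 ends → R1 and R3 overlap.
That's a conflict, so the schedule is not conflict-free.

Yes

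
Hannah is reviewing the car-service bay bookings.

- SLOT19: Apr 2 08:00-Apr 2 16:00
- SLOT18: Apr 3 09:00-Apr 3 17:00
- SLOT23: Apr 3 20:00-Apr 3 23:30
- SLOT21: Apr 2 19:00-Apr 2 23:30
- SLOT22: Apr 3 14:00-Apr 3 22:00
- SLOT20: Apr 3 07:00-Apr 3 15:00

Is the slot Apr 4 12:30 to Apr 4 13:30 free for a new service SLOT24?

SLOT19: ends Apr 2 16:00 at or before SLOT24 starts Apr 4 12:30 → clear.
SLOT21: ends Apr 2 23:30 at or before SLOT24 starts Apr 4 12:30 → clear.
SLOT20: ends Apr 3 15:00 at or before SLOT24 starts Apr 4 12:30 → clear.
SLOT18: ends Apr 3 17:00 at or before SLOT24 starts Apr 4 12:30 → clear.
SLOT22: ends Apr 3 22:00 at or before SLOT24 starts Apr 4 12:30 → clear.
SLOT23: ends Apr 3 23:30 at or before SLOT24 starts Apr 4 12:30 → clear.

Yes — the slot is free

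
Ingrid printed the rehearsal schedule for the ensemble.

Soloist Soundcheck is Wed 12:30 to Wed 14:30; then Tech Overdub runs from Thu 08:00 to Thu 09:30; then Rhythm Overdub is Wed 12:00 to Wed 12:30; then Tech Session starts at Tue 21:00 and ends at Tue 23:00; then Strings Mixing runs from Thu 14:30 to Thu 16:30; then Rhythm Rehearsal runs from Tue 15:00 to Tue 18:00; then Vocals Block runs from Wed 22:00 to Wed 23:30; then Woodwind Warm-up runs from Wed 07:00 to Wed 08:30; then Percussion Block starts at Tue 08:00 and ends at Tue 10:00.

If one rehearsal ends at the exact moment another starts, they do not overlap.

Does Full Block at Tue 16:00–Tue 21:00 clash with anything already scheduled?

Percussion Block: ends Tue 10:00 at or before Full Block starts Tue 16:00 → clear.
Rhythm Rehearsal: starts Tue 15:00 before Full Block ends Tue 21:00, and ends Tue 18:00 after Full Block starts Tue 16:00 → overlap.
Tech Session: starts Tue 21:00 at or after Full Block ends Tue 21:00 → clear.
Woodwind Warm-up: starts Wed 07:00 at or after Full Block ends Tue 21:00 → clear.
Rhythm Overdub: starts Wed 12:00 at or after Full Block ends Tue 21:00 → clear.
Soloist Soundcheck: starts Wed 12:30 at or after Full Block ends Tue 21:00 → clear.
Vocals Block: starts Wed 22:00 at or after Full Block ends Tue 21:00 → clear.
Tech Overdub: starts Thu 08:00 at or after Full Block ends Tue 21:00 → clear.
Strings Mixing: starts Thu 14:30 at or after Full Block ends Tue 21:00 → clear.
Full Block overlaps Rhythm Rehearsal.

Yes — it overlaps Rhythm Rehearsal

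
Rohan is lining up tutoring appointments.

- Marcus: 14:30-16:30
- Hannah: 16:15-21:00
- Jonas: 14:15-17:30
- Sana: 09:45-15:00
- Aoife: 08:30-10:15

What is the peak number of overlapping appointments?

Sort all start/end points and keep a running count:
08:30 start Aoife → 1
09:45 start Sana → 2
10:15 end Aoife → 1
14:15 start Jonas → 2
14:30 start Marcus → 3
15:00 end Sana → 2
16:15 start Hannah → 3
16:30 end Marcus → 2
17:30 end Jonas → 1
21:00 end Hannah → 0
Peak is 3, at 14:30 (Jonas, Marcus, Sana).

3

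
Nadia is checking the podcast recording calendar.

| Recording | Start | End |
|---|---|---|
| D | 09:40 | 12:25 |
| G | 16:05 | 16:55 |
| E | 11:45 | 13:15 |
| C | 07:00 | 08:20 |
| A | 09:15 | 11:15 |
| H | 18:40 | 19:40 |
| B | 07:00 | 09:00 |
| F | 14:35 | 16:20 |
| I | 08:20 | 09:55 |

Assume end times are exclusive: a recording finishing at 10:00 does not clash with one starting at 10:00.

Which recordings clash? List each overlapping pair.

A & D, A & I, B & C, B & I, D & E, D & I, F & G

Sorted by start: B, C, I, A, D, E, F, G, H.
C starts before B ends → B and C overlap.
I starts before B ends → B and I overlap.
A starts after B ends — done with B.
I starts exactly when C ends (back-to-back, no overlap) — done with C.
A starts before I ends → I and A overlap.
D starts before I ends → I and D overlap.
E starts after I ends — done with I.
D starts before A ends → A and D overlap.
E starts after A ends — done with A.
E starts before D ends → D and E overlap.
F starts after D ends — done with D.
F starts after E ends — done with E.
G starts before F ends → F and G overlap.
H starts after F ends.
H starts after G ends.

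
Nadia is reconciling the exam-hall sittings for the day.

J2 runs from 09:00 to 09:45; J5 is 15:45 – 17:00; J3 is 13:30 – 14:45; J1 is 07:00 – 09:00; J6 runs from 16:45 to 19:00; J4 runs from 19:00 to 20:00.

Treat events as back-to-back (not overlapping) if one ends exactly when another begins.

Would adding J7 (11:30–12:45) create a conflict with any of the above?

J1: ends 09:00 at or before J7 starts 11:30 → clear.
J2: ends 09:45 at or before J7 starts 11:30 → clear.
J3: starts 13:30 at or after J7 ends 12:45 → clear.
J5: starts 15:45 at or after J7 ends 12:45 → clear.
J6: starts 16:45 at or after J7 ends 12:45 → clear.
J4: starts 19:00 at or after J7 ends 12:45 → clear.

No — it doesn't clash with anything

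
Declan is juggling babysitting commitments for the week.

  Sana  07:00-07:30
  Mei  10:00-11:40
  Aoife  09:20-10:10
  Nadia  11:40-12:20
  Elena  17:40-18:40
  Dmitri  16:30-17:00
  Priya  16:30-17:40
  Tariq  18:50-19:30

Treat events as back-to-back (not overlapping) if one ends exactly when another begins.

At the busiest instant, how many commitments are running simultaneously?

Sweep the timeline, counting +1 at each start and −1 at each end (ends before starts at a tie):
07:00 start Sana → 1
07:30 end Sana → 0
09:20 start Aoife → 1
10:00 start Mei → 2
10:10 end Aoife → 1
11:40 end Mei → 0
11:40 start Nadia → 1
12:20 end Nadia → 0
16:30 start Dmitri → 1
16:30 start Priya → 2
17:00 end Dmitri → 1
17:40 end Priya → 0
17:40 start Elena → 1
18:40 end Elena → 0
18:50 start Tariq → 1
19:30 end Tariq → 0
Peak is 2, at 10:00 (Aoife, Mei).

2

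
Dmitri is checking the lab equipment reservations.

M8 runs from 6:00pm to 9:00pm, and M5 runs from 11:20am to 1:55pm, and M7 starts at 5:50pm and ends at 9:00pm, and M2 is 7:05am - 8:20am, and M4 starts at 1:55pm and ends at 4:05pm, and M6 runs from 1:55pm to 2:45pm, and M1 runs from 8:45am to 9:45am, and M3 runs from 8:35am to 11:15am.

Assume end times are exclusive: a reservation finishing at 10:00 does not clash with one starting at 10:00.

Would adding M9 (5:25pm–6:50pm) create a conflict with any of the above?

Yes — it overlaps M7, M8

M2: ends 8:20am at or before M9 starts 5:25pm → clear.
M3: ends 11:15am at or before M9 starts 5:25pm → clear.
M1: ends 9:45am at or before M9 starts 5:25pm → clear.
M5: ends 1:55pm at or before M9 starts 5:25pm → clear.
M4: ends 4:05pm at or before M9 starts 5:25pm → clear.
M6: ends 2:45pm at or before M9 starts 5:25pm → clear.
M7: starts 5:50pm before M9 ends 6:50pm, and ends 9:00pm after M9 starts 5:25pm → overlap.
M8: starts 6:00pm before M9 ends 6:50pm, and ends 9:00pm after M9 starts 5:25pm → overlap.
M9 overlaps M7, M8.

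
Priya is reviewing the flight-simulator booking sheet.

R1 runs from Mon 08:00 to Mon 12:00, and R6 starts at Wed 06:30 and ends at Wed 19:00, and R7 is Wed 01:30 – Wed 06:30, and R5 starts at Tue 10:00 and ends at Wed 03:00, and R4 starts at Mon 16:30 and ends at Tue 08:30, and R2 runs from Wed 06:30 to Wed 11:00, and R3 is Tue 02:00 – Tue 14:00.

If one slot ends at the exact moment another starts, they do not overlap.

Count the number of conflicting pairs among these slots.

Sorted by start: R1, R4, R3, R5, R7, R2, R6.
R4 starts after R1 ends, so nothing later overlaps R1 either.
R3 starts before R4 ends → R4 and R3 overlap.
R5 starts after R4 ends, so nothing later overlaps R4 either.
R5 starts before R3 ends → R3 and R5 overlap.
R7 starts after R3 ends, so nothing later overlaps R3 either.
R7 starts before R5 ends → R5 and R7 overlap.
R2 starts after R5 ends, so nothing later overlaps R5 either.
R2 starts exactly when R7 ends (back-to-back, no overlap), so nothing later overlaps R7 either.
R6 starts before R2 ends → R2 and R6 overlap.
Overlapping pairs: R2 & R6, R3 & R4, R3 & R5, R5 & R7 — 4 in total.

4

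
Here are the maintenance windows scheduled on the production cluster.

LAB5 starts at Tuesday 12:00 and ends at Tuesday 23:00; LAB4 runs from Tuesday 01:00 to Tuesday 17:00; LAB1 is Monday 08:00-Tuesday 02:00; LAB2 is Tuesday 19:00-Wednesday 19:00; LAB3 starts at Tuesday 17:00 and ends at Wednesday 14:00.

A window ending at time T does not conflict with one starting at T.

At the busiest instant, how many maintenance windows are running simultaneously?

3

Walk through starts and ends in time order (an end at T is processed before a start at T):
Monday 08:00 start LAB1 → 1
Tuesday 01:00 start LAB4 → 2
Tuesday 02:00 end LAB1 → 1
Tuesday 12:00 start LAB5 → 2
Tuesday 17:00 end LAB4 → 1
Tuesday 17:00 start LAB3 → 2
Tuesday 19:00 start LAB2 → 3
Tuesday 23:00 end LAB5 → 2
Wednesday 14:00 end LAB3 → 1
Wednesday 19:00 end LAB2 → 0
Peak is 3, at Tuesday 19:00 (LAB2, LAB3, LAB5).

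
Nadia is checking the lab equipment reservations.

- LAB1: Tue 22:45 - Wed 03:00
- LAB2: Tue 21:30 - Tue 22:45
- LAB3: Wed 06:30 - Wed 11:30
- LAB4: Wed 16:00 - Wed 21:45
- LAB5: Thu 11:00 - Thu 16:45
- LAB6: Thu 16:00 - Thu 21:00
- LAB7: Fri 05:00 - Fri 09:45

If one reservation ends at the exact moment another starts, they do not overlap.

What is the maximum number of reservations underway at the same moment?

2

Sweep the timeline, counting +1 at each start and −1 at each end (ends before starts at a tie):
Tue 21:30 start LAB2 → 1
Tue 22:45 end LAB2 → 0
Tue 22:45 start LAB1 → 1
Wed 03:00 end LAB1 → 0
Wed 06:30 start LAB3 → 1
Wed 11:30 end LAB3 → 0
Wed 16:00 start LAB4 → 1
Wed 21:45 end LAB4 → 0
Thu 11:00 start LAB5 → 1
Thu 16:00 start LAB6 → 2
Thu 16:45 end LAB5 → 1
Thu 21:00 end LAB6 → 0
Fri 05:00 start LAB7 → 1
Fri 09:45 end LAB7 → 0
Peak is 2, at Thu 16:00 (LAB5, LAB6).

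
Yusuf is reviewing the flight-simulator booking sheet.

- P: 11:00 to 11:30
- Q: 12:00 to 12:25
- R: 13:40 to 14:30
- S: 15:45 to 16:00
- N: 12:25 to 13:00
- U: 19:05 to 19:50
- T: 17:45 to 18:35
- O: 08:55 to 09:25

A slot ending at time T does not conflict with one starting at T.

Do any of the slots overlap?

Sorted by start: O, P, Q, N, R, S, T, U.
P starts after O ends, so O has no further overlaps.
Q starts after P ends, so P has no further overlaps.
N starts exactly when Q ends (back-to-back, no overlap), so Q has no further overlaps.
R starts after N ends, so N has no further overlaps.
S starts after R ends, so R has no further overlaps.
T starts after S ends, so S has no further overlaps.
U starts after T ends.
Every pair is clear; the schedule has no overlaps.

No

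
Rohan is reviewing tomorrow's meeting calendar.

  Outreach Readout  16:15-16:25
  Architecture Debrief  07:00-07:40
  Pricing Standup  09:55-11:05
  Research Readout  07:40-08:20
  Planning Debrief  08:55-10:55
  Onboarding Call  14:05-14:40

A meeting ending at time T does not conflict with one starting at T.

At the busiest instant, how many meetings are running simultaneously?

2

Walk through starts and ends in time order (an end at T is processed before a start at T):
07:00 start Architecture Debrief → 1
07:40 end Architecture Debrief → 0
07:40 start Research Readout → 1
08:20 end Research Readout → 0
08:55 start Planning Debrief → 1
09:55 start Pricing Standup → 2
10:55 end Planning Debrief → 1
11:05 end Pricing Standup → 0
14:05 start Onboarding Call → 1
14:40 end Onboarding Call → 0
16:15 start Outreach Readout → 1
16:25 end Outreach Readout → 0
Peak is 2, at 09:55 (Planning Debrief, Pricing Standup).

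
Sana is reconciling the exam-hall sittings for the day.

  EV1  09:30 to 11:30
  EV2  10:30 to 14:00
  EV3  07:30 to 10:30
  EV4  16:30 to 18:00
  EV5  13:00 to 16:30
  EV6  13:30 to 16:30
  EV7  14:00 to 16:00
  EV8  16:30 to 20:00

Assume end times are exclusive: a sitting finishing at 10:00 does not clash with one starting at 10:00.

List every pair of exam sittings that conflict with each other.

Sorted by start: EV3, EV1, EV2, EV5, EV6, EV7, EV4, EV8.
EV1 starts before EV3 ends → EV3 and EV1 overlap.
EV2 starts exactly when EV3 ends (back-to-back, no overlap) — done with EV3.
EV2 starts before EV1 ends → EV1 and EV2 overlap.
EV5 starts after EV1 ends — done with EV1.
EV5 starts before EV2 ends → EV2 and EV5 overlap.
EV6 starts before EV2 ends → EV2 and EV6 overlap.
EV7 starts exactly when EV2 ends (back-to-back, no overlap) — done with EV2.
EV6 starts before EV5 ends → EV5 and EV6 overlap.
EV7 starts before EV5 ends → EV5 and EV7 overlap.
EV4 starts exactly when EV5 ends (back-to-back, no overlap) — done with EV5.
EV7 starts before EV6 ends → EV6 and EV7 overlap.
EV4 starts exactly when EV6 ends (back-to-back, no overlap) — done with EV6.
EV4 starts after EV7 ends — done with EV7.
EV8 starts before EV4 ends → EV4 and EV8 overlap.

EV1 & EV2, EV1 & EV3, EV2 & EV5, EV2 & EV6, EV4 & EV8, EV5 & EV6, EV5 & EV7, EV6 & EV7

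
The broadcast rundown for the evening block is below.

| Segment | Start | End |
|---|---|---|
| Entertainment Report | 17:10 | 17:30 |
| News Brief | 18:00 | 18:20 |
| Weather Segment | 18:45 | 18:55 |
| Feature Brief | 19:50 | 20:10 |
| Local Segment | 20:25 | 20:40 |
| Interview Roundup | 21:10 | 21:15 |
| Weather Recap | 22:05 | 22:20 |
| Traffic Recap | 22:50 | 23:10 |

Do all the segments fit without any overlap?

Sorted by start: Entertainment Report, News Brief, Weather Segment, Feature Brief, Local Segment, Interview Roundup, Weather Recap, Traffic Recap.
News Brief starts after Entertainment Report ends — done with Entertainment Report.
Weather Segment starts after News Brief ends — done with News Brief.
Feature Brief starts after Weather Segment ends — done with Weather Segment.
Local Segment starts after Feature Brief ends — done with Feature Brief.
Interview Roundup starts after Local Segment ends — done with Local Segment.
Weather Recap starts after Interview Roundup ends — done with Interview Roundup.
Traffic Recap starts after Weather Recap ends.
Every pair is clear; the schedule has no overlaps.

Yes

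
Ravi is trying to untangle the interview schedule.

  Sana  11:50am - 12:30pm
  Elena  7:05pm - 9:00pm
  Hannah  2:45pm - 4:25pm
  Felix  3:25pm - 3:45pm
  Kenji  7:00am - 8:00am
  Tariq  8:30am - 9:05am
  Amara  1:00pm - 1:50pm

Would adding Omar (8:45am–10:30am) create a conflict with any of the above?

Kenji: ends 8:00am at or before Omar starts 8:45am → clear.
Tariq: starts 8:30am before Omar ends 10:30am, and ends 9:05am after Omar starts 8:45am → overlap.
Sana: starts 11:50am at or after Omar ends 10:30am → clear.
Amara: starts 1:00pm at or after Omar ends 10:30am → clear.
Hannah: starts 2:45pm at or after Omar ends 10:30am → clear.
Felix: starts 3:25pm at or after Omar ends 10:30am → clear.
Elena: starts 7:05pm at or after Omar ends 10:30am → clear.
Omar overlaps Tariq.

Yes — it overlaps Tariq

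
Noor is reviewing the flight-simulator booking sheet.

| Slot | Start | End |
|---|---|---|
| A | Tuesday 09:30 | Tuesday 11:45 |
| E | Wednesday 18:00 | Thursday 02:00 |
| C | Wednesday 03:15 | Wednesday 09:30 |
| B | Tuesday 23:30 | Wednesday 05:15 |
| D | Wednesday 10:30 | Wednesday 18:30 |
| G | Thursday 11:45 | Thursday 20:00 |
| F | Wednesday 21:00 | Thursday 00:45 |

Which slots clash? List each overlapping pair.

B & C, D & E, E & F

Sorted by start: A, B, C, D, E, F, G.
B starts after A ends — done with A.
C starts before B ends → B and C overlap.
D starts after B ends — done with B.
D starts after C ends — done with C.
E starts before D ends → D and E overlap.
F starts after D ends — done with D.
F starts before E ends → E and F overlap.
G starts after E ends.
G starts after F ends.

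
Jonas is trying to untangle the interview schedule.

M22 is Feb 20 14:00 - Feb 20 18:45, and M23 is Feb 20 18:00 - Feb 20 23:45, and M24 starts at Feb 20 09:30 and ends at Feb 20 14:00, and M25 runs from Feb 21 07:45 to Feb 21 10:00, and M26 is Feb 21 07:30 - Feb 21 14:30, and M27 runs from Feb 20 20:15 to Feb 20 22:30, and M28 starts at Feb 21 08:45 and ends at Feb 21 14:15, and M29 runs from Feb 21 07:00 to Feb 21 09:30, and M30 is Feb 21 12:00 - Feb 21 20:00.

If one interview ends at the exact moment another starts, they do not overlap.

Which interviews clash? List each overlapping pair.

Check each pair: they overlap iff neither finishes before the other starts.
Sorted by start: M24, M22, M23, M27, M29, M26, M25, M28, M30.
M22 starts exactly when M24 ends (back-to-back, no overlap); M24 is clear from here.
M23 starts before M22 ends → M22 and M23 overlap.
M27 starts after M22 ends; M22 is clear from here.
M27 starts before M23 ends → M23 and M27 overlap.
M29 starts after M23 ends; M23 is clear from here.
M29 starts after M27 ends; M27 is clear from here.
M26 starts before M29 ends → M29 and M26 overlap.
M25 starts before M29 ends → M29 and M25 overlap.
M28 starts before M29 ends → M29 and M28 overlap.
M30 starts after M29 ends.
M25 starts before M26 ends → M26 and M25 overlap.
M28 starts before M26 ends → M26 and M28 overlap.
M30 starts before M26 ends → M26 and M30 overlap.
M28 starts before M25 ends → M25 and M28 overlap.
M30 starts after M25 ends.
M30 starts before M28 ends → M28 and M30 overlap.

M22 & M23, M23 & M27, M25 & M26, M25 & M28, M25 & M29, M26 & M28, M26 & M29, M26 & M30, M28 & M29, M28 & M30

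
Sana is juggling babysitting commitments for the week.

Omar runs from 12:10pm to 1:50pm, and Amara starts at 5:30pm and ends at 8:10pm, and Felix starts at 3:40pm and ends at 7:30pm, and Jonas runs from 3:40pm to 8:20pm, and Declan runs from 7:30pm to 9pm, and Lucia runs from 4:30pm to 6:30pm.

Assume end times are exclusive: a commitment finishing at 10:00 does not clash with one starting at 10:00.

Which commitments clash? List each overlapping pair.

Amara & Declan, Amara & Felix, Amara & Jonas, Amara & Lucia, Declan & Jonas, Felix & Jonas, Felix & Lucia, Jonas & Lucia

Sorted by start: Omar, Jonas, Felix, Lucia, Amara, Declan.
Jonas starts after Omar ends, so nothing later overlaps Omar either.
Felix starts before Jonas ends → Jonas and Felix overlap.
Lucia starts before Jonas ends → Jonas and Lucia overlap.
Amara starts before Jonas ends → Jonas and Amara overlap.
Declan starts before Jonas ends → Jonas and Declan overlap.
Lucia starts before Felix ends → Felix and Lucia overlap.
Amara starts before Felix ends → Felix and Amara overlap.
Declan starts exactly when Felix ends (back-to-back, no overlap).
Amara starts before Lucia ends → Lucia and Amara overlap.
Declan starts after Lucia ends.
Declan starts before Amara ends → Amara and Declan overlap.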